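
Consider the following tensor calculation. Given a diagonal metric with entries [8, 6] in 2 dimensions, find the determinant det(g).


For a diagonal metric, the determinant is the product of diagonal entries.
Diagonal entries: 8, 6
det(g) = 8 * 6 = 48

48


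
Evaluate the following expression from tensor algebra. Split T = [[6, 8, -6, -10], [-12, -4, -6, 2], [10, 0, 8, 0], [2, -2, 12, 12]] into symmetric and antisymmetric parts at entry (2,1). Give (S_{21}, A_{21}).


T_{21} = -12
T_{12} = 8
S_{21} = (-12 + 8)/2 = -4/2 = -2
A_{21} = (-12 - 8)/2 = -20/2 = -10
Check: S + A = -2 + -10 = -12 = T_{21}.

(-2, -10)


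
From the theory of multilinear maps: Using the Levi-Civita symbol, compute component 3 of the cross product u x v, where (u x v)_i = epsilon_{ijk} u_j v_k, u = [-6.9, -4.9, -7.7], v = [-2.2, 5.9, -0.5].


(u x v)_3 = sum_{j,k} epsilon_{3jk} u_j v_k. Only permutations of (1,2,3) contribute; the two non-zero terms are:
eps_{312} u_1 v_2 = 1 * -6.9 * 5.9 = -40.71
eps_{321} u_2 v_1 = -1 * -4.9 * -2.2 = -10.78
(u x v)_3 = -51.49

-51.49


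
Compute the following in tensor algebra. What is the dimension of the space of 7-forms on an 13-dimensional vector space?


The dimension of the space of p-forms on an n-dimensional space is C(n, p).
n = 13, p = 7
C(13, 7) = 13! / (7! * 6!) = 1716

1716


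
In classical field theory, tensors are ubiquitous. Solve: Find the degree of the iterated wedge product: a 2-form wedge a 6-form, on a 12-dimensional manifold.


The degree of a wedge product is the sum of the degrees of the individual forms.
Degrees: 2, 6
Total degree = 2 + 6 = 8

8


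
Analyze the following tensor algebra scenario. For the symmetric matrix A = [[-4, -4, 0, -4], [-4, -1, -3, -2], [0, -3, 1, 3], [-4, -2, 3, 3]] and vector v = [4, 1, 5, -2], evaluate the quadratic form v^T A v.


First compute Av:
(Av)_1 = -4*4 + -4*1 + 0*5 + -4*-2 = -12
(Av)_2 = -4*4 + -1*1 + -3*5 + -2*-2 = -28
(Av)_3 = 0*4 + -3*1 + 1*5 + 3*-2 = -4
(Av)_4 = -4*4 + -2*1 + 3*5 + 3*-2 = -9
Av = [-12, -28, -4, -9]
Then v^T (Av) = 4*-12 + 1*-28 + 5*-4 + -2*-9
= -48 + -28 + -20 + 18 = -78

-78


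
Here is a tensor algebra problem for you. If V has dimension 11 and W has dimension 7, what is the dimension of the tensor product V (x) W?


The dimension of a tensor product is the product of dimensions.
dim(V) = 11, dim(W) = 7
dim(V (x) W) = 11 * 7 = 77

77


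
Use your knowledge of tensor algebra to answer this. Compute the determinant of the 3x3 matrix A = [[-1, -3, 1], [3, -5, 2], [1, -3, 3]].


Expanding along the first row, det(A) = a11*M_11 - a12*M_12 + a13*M_13, where M_1j is the (1,j) minor.
Minor M_11 = -5*3 - 2*-3 = -9
Minor M_12 = 3*3 - 2*1 = 7
Minor M_13 = 3*-3 - -5*1 = -4
det = -1*(-9) - -3*(7) + 1*(-4)
    = 9 - -21 + -4
    = 26

26


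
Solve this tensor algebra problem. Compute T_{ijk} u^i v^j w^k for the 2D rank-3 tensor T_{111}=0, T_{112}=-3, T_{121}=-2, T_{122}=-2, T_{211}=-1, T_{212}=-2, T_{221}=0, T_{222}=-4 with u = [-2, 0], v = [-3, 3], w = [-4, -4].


S = sum over i,j,k of T_{ijk} u_i v_j w_k. Expanding all 8 terms:
T_{111}*u_1*v_1*w_1 = 0*-2*-3*-4 = 0  (running total: 0)
T_{112}*u_1*v_1*w_2 = -3*-2*-3*-4 = 72  (running total: 72)
T_{121}*u_1*v_2*w_1 = -2*-2*3*-4 = -48  (running total: 24)
T_{122}*u_1*v_2*w_2 = -2*-2*3*-4 = -48  (running total: -24)
T_{211}*u_2*v_1*w_1 = -1*0*-3*-4 = 0  (running total: -24)
T_{212}*u_2*v_1*w_2 = -2*0*-3*-4 = 0  (running total: -24)
T_{221}*u_2*v_2*w_1 = 0*0*3*-4 = 0  (running total: -24)
T_{222}*u_2*v_2*w_2 = -4*0*3*-4 = 0  (running total: -24)
S = -24

-24


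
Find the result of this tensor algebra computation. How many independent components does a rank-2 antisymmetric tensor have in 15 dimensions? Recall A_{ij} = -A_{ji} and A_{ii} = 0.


An antisymmetric rank-2 tensor satisfies A_{ij} = -A_{ji}, so diagonal entries are zero.
The independent components are the upper-triangular entries: C(n, 2) = n(n-1)/2.
n = 15
C(15, 2) = 15 * 14 / 2 = 210 / 2 = 105

105


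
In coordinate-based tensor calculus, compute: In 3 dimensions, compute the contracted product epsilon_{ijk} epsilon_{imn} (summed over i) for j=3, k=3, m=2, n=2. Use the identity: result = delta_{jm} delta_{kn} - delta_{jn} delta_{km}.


Using the identity: epsilon_{ijk} epsilon_{imn} = delta_{jm} delta_{kn} - delta_{jn} delta_{km}.
delta_{32} = 0
delta_{32} = 0
delta_{32} = 0
delta_{32} = 0
Result = 0 * 0 - 0 * 0 = 0 - 0 = 0

0


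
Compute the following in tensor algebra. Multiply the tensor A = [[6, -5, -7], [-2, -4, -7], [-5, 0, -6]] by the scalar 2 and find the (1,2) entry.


Scalar multiplication: (cA)_{ij} = c * A_{ij}.
c = 2
A_{12} = -5
(cA)_{12} = 2 * -5 = -10

-10


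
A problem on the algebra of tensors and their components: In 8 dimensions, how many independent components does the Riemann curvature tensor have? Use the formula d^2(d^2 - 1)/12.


The Riemann tensor in d dimensions has d^2(d^2 - 1)/12 independent components.
d = 8, so d^2 = 64
d^2 - 1 = 63
d^2(d^2 - 1) = 64 * 63 = 4032
Divide by 12: 4032 / 12 = 336

336


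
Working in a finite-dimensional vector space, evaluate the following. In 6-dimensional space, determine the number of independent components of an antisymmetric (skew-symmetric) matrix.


An antisymmetric rank-2 tensor satisfies A_{ij} = -A_{ji}, so diagonal entries are zero.
The independent components are the upper-triangular entries: C(n, 2) = n(n-1)/2.
n = 6
C(6, 2) = 6 * 5 / 2 = 30 / 2 = 15

15


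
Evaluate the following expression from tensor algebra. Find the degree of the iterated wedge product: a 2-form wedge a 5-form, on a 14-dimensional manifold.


The degree of a wedge product is the sum of the degrees of the individual forms.
Degrees: 2, 5
Total degree = 2 + 5 = 7

7


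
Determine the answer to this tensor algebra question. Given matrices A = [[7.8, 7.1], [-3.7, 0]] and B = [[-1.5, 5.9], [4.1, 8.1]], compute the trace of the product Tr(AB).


Tr(AB) = sum_i (AB)_{ii} where (AB)_{ii} = sum_k A_{ik} B_{ki}.
(AB)_{11} = 7.8*-1.5 + 7.1*4.1 = 17.41
(AB)_{22} = -3.7*5.9 + 0*8.1 = -21.83
Tr(AB) = 17.41 + -21.83 = -4.42

-4.42


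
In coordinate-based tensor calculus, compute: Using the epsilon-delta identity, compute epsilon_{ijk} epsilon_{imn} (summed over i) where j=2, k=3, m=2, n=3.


Using the identity: epsilon_{ijk} epsilon_{imn} = delta_{jm} delta_{kn} - delta_{jn} delta_{km}.
delta_{22} = 1
delta_{33} = 1
delta_{23} = 0
delta_{32} = 0
Result = 1 * 1 - 0 * 0 = 1 - 0 = 1

1


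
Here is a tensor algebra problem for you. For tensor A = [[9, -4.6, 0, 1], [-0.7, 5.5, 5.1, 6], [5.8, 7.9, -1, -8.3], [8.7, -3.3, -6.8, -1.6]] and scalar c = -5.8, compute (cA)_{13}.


Scalar multiplication: (cA)_{ij} = c * A_{ij}.
c = -5.8
A_{13} = 0
(cA)_{13} = -5.8 * 0 = 0

0


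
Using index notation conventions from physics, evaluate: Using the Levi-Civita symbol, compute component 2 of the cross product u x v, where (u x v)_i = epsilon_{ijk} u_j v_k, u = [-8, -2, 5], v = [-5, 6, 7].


(u x v)_2 = sum_{j,k} epsilon_{2jk} u_j v_k. Only permutations of (1,2,3) contribute; the two non-zero terms are:
eps_{213} u_1 v_3 = -1 * -8 * 7 = 56
eps_{231} u_3 v_1 = 1 * 5 * -5 = -25
(u x v)_2 = 31

31


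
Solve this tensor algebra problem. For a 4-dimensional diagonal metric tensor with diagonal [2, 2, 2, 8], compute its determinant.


For a diagonal metric, the determinant is the product of diagonal entries.
Diagonal entries: 2, 2, 2, 8
det(g) = 2 * 2 * 2 * 8 = 64

64


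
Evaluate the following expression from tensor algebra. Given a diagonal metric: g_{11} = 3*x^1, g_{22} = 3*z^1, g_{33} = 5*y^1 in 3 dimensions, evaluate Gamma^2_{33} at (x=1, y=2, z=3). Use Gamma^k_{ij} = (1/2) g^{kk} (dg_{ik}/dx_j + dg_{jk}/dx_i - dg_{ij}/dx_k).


For a diagonal metric, Gamma^k_{ij} = (1/2) g^{kk} (dg_{ik}/dx_j + dg_{jk}/dx_i - dg_{ij}/dx_k).
The metric is diagonal, so g_{ab} = 0 for a != b.
At the given point: g_{11} = 3, g_{22} = 9, g_{33} = 10
g^{22} = 1/9
dg_{32}/dx_3 = 0 (off-diagonal)
dg_{32}/dx_3 = 0 (off-diagonal)
dg_{33}/dx_2 = dg_{33}/dx_2 = 5
Numerator = 0 + 0 - 5 = -5
Gamma^2_{33} = -5 / (2 * 9) = -5/18

-5/18


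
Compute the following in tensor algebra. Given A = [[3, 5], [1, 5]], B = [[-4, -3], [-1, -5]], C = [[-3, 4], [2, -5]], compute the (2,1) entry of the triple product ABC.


(ABC)_{21} = sum_m (AB)_{2m} C_{m1}. First compute row 2 of AB.
(AB)_{21} = 1*-4 + 5*-1 = -9
(AB)_{22} = 1*-3 + 5*-5 = -28
Now contract with column 1 of C:
(AB)_{21} * C_{11} = -9 * -3 = 27
(AB)_{22} * C_{21} = -28 * 2 = -56
(ABC)_{21} = 27 + -56 = -29

-29


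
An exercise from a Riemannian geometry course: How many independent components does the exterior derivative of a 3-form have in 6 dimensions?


The exterior derivative of a p-form is a (p+1)-form.
Its number of independent components is C(n, p+1).
n = 6, p+1 = 4
C(6, 4) = 15

15


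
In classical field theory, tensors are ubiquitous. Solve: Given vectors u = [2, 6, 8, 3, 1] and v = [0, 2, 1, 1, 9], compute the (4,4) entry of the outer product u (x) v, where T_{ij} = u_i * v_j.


The outer product entry T_{ij} = u_i * v_j.
We need i=4, j=4.
u_4 = 3, v_4 = 1
T_{4,4} = 3 * 1 = 3

3


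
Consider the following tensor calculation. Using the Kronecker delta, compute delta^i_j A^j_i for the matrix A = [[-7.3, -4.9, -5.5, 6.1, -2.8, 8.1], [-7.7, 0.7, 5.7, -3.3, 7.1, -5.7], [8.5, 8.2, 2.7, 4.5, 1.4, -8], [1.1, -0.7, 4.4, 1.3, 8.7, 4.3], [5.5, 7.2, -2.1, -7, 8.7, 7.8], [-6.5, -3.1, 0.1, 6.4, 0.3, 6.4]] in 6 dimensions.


The contraction (trace) of a rank-2 tensor is the sum of its diagonal elements.
Diagonal entries: A[1,1] = -7.3, A[2,2] = 0.7, A[3,3] = 2.7, A[4,4] = 1.3, A[5,5] = 8.7, A[6,6] = 6.4
Tr(A) = -7.3 + 0.7 + 2.7 + 1.3 + 8.7 + 6.4 = 12.5

12.5


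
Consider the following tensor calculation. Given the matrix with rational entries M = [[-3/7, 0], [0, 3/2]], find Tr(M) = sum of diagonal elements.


The trace is the sum of diagonal entries.
Diagonal: M[1,1] = -3/7, M[2,2] = 3/2
Tr(M) = -3/7 + 3/2
Computing step by step:
After adding M[1,1]: -3/7
After adding M[2,2]: 15/14
Tr(M) = 15/14

15/14


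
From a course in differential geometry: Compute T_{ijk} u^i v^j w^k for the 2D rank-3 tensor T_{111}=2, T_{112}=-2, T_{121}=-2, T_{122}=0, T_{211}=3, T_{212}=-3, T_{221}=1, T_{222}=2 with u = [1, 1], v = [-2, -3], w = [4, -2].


S = sum over i,j,k of T_{ijk} u_i v_j w_k. Expanding all 8 terms:
T_{111}*u_1*v_1*w_1 = 2*1*-2*4 = -16  (running total: -16)
T_{112}*u_1*v_1*w_2 = -2*1*-2*-2 = -8  (running total: -24)
T_{121}*u_1*v_2*w_1 = -2*1*-3*4 = 24  (running total: 0)
T_{122}*u_1*v_2*w_2 = 0*1*-3*-2 = 0  (running total: 0)
T_{211}*u_2*v_1*w_1 = 3*1*-2*4 = -24  (running total: -24)
T_{212}*u_2*v_1*w_2 = -3*1*-2*-2 = -12  (running total: -36)
T_{221}*u_2*v_2*w_1 = 1*1*-3*4 = -12  (running total: -48)
T_{222}*u_2*v_2*w_2 = 2*1*-3*-2 = 12  (running total: -36)
S = -36

-36


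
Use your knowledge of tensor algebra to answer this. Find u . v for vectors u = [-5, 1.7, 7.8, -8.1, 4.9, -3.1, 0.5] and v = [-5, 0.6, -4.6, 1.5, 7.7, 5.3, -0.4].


The inner product u . v = sum of u_i * v_i.
Term-by-term: -5 * -5, 1.7 * 0.6, 7.8 * -4.6, -8.1 * 1.5, 4.9 * 7.7, -3.1 * 5.3, 0.5 * -0.4
Products: 25, 1.02, -35.88, -12.15, 37.73, -16.43, -0.2
Sum = 25 + 1.02 + -35.88 + -12.15 + 37.73 + -16.43 + -0.2 = -0.91

-0.91


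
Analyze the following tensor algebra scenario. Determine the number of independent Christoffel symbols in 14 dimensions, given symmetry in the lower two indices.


Christoffel symbols Gamma^k_{ij} are symmetric in i,j, so there are d * d(d+1)/2 independent symbols.
d = 14
d(d+1)/2 = 14 * 15 / 2 = 105
Total = 14 * 105 = 1470

1470


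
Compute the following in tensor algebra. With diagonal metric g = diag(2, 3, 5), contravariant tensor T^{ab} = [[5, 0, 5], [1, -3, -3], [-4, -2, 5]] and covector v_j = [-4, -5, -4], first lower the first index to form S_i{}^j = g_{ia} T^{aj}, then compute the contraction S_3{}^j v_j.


Step 1: lower the first index. For a diagonal metric, g_{ia} T^{aj} = g_{ii} T^{ij} (no sum on i).
g_{33} = 5
S_3{}^1 = 5 * T^{31} = 5 * -4 = -20
S_3{}^2 = 5 * T^{32} = 5 * -2 = -10
S_3{}^3 = 5 * T^{33} = 5 * 5 = 25
Step 2: contract S_3{}^j with v_j.
S_3{}^1 * v_1 = -20 * -4 = 80
S_3{}^2 * v_2 = -10 * -5 = 50
S_3{}^3 * v_3 = 25 * -4 = -100
Result = 80 + 50 + -100 = 30

30


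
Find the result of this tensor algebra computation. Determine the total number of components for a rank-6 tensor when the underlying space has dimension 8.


The number of components of a rank-r tensor in d dimensions is d^r.
Here d = 8 and r = 6.
8^6 = 262144

262144


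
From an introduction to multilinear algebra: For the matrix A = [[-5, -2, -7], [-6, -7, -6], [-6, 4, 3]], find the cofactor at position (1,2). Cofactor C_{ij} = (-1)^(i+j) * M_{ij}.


To find cofactor C_{12}, delete row 1 and column 2.
The resulting 2x2 submatrix is: [[-6, -6], [-6, 3]]
Minor M_{12} = -6*3 - -6*-6
  = -18 - 36 = -54
Sign = (-1)^(1+2) = (-1)^3 = -1
Cofactor C_{12} = -1 * -54 = 54

54


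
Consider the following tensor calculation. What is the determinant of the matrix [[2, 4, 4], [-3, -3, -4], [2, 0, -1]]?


Expanding along the first row, det(A) = a11*M_11 - a12*M_12 + a13*M_13, where M_1j is the (1,j) minor.
Minor M_11 = -3*-1 - -4*0 = 3
Minor M_12 = -3*-1 - -4*2 = 11
Minor M_13 = -3*0 - -3*2 = 6
det = 2*(3) - 4*(11) + 4*(6)
    = 6 - 44 + 24
    = -14

-14


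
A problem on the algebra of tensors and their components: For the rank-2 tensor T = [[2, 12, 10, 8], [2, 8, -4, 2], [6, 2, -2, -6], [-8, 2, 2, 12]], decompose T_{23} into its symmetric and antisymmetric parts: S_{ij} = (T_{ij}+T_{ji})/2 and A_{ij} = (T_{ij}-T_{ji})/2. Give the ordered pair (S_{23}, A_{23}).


T_{23} = -4
T_{32} = 2
S_{23} = (-4 + 2)/2 = -2/2 = -1
A_{23} = (-4 - 2)/2 = -6/2 = -3
Check: S + A = -1 + -3 = -4 = T_{23}.

(-1, -3)


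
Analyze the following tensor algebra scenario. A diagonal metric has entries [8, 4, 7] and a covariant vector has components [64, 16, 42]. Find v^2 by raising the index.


To raise an index with a diagonal metric: v^i = v_i / g_{ii}.
For index 2: v_2 = 16, g_{22} = 4
v^2 = 16 / 4 = 4

4


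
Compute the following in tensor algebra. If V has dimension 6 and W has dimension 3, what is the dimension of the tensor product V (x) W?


The dimension of a tensor product is the product of dimensions.
dim(V) = 6, dim(W) = 3
dim(V (x) W) = 6 * 3 = 18

18


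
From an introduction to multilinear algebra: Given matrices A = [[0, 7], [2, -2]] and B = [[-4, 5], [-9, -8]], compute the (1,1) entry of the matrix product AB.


(AB)_{ij} = sum_k A_{ik} B_{kj}.
For i=1, j=1:
A_{11} * B_{11} = 0 * -4 = 0
A_{12} * B_{21} = 7 * -9 = -63
Sum = 0 + -63 = -63

-63


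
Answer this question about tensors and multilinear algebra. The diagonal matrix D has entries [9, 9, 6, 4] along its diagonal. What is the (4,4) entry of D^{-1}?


For a diagonal matrix, the inverse has entries (D^{-1})_{ii} = 1/d_{ii}.
The diagonal entries are: d_{11} = 9, d_{22} = 9, d_{33} = 6, d_{44} = 4
We need (D^{-1})_{44} = 1/d_{44} = 1/4 = 1/4

1/4


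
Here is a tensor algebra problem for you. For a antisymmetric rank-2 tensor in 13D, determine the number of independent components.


A antisymmetric rank-2 tensor in d dimensions has d(d-1)/2 independent components.
d = 13
d(d-1)/2 = 13 * 12 / 2 = 156 / 2 = 78

78


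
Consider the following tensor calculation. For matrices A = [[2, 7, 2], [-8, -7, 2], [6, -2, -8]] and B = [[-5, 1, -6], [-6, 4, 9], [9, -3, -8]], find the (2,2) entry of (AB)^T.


(AB)^T_{ij} = (AB)_{ji} = sum_k A_{jk} B_{ki}.
For i=2, j=2 we need (AB)_{22}:
A_{21} * B_{12} = -8 * 1 = -8
A_{22} * B_{22} = -7 * 4 = -28
A_{23} * B_{32} = 2 * -3 = -6
Sum = -8 + -28 + -6 = -42

-42


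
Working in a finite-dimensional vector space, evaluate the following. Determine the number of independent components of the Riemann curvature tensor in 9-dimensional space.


The Riemann tensor in d dimensions has d^2(d^2 - 1)/12 independent components.
d = 9, so d^2 = 81
d^2 - 1 = 80
d^2(d^2 - 1) = 81 * 80 = 6480
Divide by 12: 6480 / 12 = 540

540


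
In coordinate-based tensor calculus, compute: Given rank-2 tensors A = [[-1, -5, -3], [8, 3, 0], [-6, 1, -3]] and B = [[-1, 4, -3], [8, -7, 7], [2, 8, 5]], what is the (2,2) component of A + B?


Tensor addition is component-wise: (A + B)_{ij} = A_{ij} + B_{ij}.
A_{22} = 3
B_{22} = -7
(A + B)_{22} = 3 + -7 = -4

-4


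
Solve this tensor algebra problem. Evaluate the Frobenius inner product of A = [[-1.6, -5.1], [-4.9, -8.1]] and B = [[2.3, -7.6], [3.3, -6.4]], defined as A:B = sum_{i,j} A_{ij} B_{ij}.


A:B = sum over all i,j of A_{ij} * B_{ij}.
Row 1: -1.6*2.3=-3.68, -5.1*-7.6=38.76 => row sum = 35.08
Row 2: -4.9*3.3=-16.17, -8.1*-6.4=51.84 => row sum = 35.67
Total = 35.08 + 35.67 = 70.75

70.75


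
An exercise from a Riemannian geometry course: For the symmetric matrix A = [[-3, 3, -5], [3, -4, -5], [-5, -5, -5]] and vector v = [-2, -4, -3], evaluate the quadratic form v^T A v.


First compute Av:
(Av)_1 = -3*-2 + 3*-4 + -5*-3 = 9
(Av)_2 = 3*-2 + -4*-4 + -5*-3 = 25
(Av)_3 = -5*-2 + -5*-4 + -5*-3 = 45
Av = [9, 25, 45]
Then v^T (Av) = -2*9 + -4*25 + -3*45
= -18 + -100 + -135 = -253

-253


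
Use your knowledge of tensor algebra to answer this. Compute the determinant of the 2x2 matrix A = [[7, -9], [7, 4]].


For a 2x2 matrix [[a, b], [c, d]], det = a*d - b*c.
a = 7, b = -9, c = 7, d = 4
a*d = 7 * 4 = 28
b*c = -9 * 7 = -63
det = 28 - -63 = 91

91


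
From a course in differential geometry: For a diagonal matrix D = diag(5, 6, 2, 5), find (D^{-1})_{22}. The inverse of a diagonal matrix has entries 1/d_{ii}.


For a diagonal matrix, the inverse has entries (D^{-1})_{ii} = 1/d_{ii}.
The diagonal entries are: d_{11} = 5, d_{22} = 6, d_{33} = 2, d_{44} = 5
We need (D^{-1})_{22} = 1/d_{22} = 1/6 = 1/6

1/6


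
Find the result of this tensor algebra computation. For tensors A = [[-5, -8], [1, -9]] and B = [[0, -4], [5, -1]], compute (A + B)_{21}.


Tensor addition is component-wise: (A + B)_{ij} = A_{ij} + B_{ij}.
A_{21} = 1
B_{21} = 5
(A + B)_{21} = 1 + 5 = 6

6


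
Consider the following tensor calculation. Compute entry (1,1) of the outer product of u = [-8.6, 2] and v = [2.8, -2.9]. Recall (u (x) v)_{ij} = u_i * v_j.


The outer product entry T_{ij} = u_i * v_j.
We need i=1, j=1.
u_1 = -8.6, v_1 = 2.8
T_{1,1} = -8.6 * 2.8 = -24.08

-24.08


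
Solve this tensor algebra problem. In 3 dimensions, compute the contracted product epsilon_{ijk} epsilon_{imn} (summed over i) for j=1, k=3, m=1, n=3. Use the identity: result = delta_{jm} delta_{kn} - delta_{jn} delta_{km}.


Using the identity: epsilon_{ijk} epsilon_{imn} = delta_{jm} delta_{kn} - delta_{jn} delta_{km}.
delta_{11} = 1
delta_{33} = 1
delta_{13} = 0
delta_{31} = 0
Result = 1 * 1 - 0 * 0 = 1 - 0 = 1

1


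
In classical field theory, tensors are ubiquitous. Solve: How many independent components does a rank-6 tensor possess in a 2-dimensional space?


The number of components of a rank-r tensor in d dimensions is d^r.
Here d = 2 and r = 6.
2^6 = 64

64


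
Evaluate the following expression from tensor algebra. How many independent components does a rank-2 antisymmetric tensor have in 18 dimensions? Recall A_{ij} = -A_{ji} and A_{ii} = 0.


An antisymmetric rank-2 tensor satisfies A_{ij} = -A_{ji}, so diagonal entries are zero.
The independent components are the upper-triangular entries: C(n, 2) = n(n-1)/2.
n = 18
C(18, 2) = 18 * 17 / 2 = 306 / 2 = 153

153


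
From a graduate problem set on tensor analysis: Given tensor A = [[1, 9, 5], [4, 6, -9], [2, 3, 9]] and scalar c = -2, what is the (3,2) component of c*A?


Scalar multiplication: (cA)_{ij} = c * A_{ij}.
c = -2
A_{32} = 3
(cA)_{32} = -2 * 3 = -6

-6


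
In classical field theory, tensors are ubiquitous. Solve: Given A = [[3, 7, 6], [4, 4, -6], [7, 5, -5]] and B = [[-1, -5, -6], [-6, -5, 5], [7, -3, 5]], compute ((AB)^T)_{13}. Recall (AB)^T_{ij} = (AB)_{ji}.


(AB)^T_{ij} = (AB)_{ji} = sum_k A_{jk} B_{ki}.
For i=1, j=3 we need (AB)_{31}:
A_{31} * B_{11} = 7 * -1 = -7
A_{32} * B_{21} = 5 * -6 = -30
A_{33} * B_{31} = -5 * 7 = -35
Sum = -7 + -30 + -35 = -72

-72


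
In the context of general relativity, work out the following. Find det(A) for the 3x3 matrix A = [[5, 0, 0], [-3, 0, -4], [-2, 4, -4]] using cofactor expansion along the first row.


Expanding along the first row, det(A) = a11*M_11 - a12*M_12 + a13*M_13, where M_1j is the (1,j) minor.
Minor M_11 = 0*-4 - -4*4 = 16
Minor M_12 = -3*-4 - -4*-2 = 4
Minor M_13 = -3*4 - 0*-2 = -12
det = 5*(16) - 0*(4) + 0*(-12)
    = 80 - 0 + 0
    = 80

80


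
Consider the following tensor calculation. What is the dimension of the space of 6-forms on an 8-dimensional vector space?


The dimension of the space of p-forms on an n-dimensional space is C(n, p).
n = 8, p = 6
C(8, 6) = 8! / (6! * 2!) = 28

28


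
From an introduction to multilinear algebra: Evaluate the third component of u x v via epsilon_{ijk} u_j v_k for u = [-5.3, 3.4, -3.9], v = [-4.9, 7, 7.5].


(u x v)_3 = sum_{j,k} epsilon_{3jk} u_j v_k. Only permutations of (1,2,3) contribute; the two non-zero terms are:
eps_{312} u_1 v_2 = 1 * -5.3 * 7 = -37.1
eps_{321} u_2 v_1 = -1 * 3.4 * -4.9 = 16.66
(u x v)_3 = -20.44

-20.44


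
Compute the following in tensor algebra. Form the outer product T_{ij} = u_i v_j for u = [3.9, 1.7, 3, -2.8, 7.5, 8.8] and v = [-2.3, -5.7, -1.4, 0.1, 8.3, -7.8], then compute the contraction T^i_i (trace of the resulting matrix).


The outer product gives T_{ij} = u_i v_j.
The trace (contraction) is Tr(T) = sum_i T_{ii} = sum_i u_i v_i.
Diagonal entries:
T_{11} = u_1 * v_1 = 3.9 * -2.3 = -8.97
T_{22} = u_2 * v_2 = 1.7 * -5.7 = -9.69
T_{33} = u_3 * v_3 = 3 * -1.4 = -4.2
T_{44} = u_4 * v_4 = -2.8 * 0.1 = -0.28
T_{55} = u_5 * v_5 = 7.5 * 8.3 = 62.25
T_{66} = u_6 * v_6 = 8.8 * -7.8 = -68.64
Tr(T) = -8.97 + -9.69 + -4.2 + -0.28 + 62.25 + -68.64 = -29.53

-29.53


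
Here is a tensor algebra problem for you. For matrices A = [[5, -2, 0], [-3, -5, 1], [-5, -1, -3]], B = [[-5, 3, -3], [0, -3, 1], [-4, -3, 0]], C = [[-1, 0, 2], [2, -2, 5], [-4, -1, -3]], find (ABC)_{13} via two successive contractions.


(ABC)_{13} = sum_m (AB)_{1m} C_{m3}. First compute row 1 of AB.
(AB)_{11} = 5*-5 + -2*0 + 0*-4 = -25
(AB)_{12} = 5*3 + -2*-3 + 0*-3 = 21
(AB)_{13} = 5*-3 + -2*1 + 0*0 = -17
Now contract with column 3 of C:
(AB)_{11} * C_{13} = -25 * 2 = -50
(AB)_{12} * C_{23} = 21 * 5 = 105
(AB)_{13} * C_{33} = -17 * -3 = 51
(ABC)_{13} = -50 + 105 + 51 = 106

106


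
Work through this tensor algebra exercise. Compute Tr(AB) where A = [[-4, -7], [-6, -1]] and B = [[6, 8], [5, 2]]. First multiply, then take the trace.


Tr(AB) = sum_i (AB)_{ii} where (AB)_{ii} = sum_k A_{ik} B_{ki}.
(AB)_{11} = -4*6 + -7*5 = -59
(AB)_{22} = -6*8 + -1*2 = -50
Tr(AB) = -59 + -50 = -109

-109


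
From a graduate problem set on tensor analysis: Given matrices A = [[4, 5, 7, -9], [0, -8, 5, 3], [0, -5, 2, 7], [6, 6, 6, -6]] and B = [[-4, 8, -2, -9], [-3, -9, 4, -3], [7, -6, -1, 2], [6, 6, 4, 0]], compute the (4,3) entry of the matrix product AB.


(AB)_{ij} = sum_k A_{ik} B_{kj}.
For i=4, j=3:
A_{41} * B_{13} = 6 * -2 = -12
A_{42} * B_{23} = 6 * 4 = 24
A_{43} * B_{33} = 6 * -1 = -6
A_{44} * B_{43} = -6 * 4 = -24
Sum = -12 + 24 + -6 + -24 = -18

-18


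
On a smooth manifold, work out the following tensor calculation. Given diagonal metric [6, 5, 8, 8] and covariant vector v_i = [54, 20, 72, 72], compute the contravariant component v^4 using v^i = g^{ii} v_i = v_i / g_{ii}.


To raise an index with a diagonal metric: v^i = v_i / g_{ii}.
For index 4: v_4 = 72, g_{44} = 8
v^4 = 72 / 8 = 9

9


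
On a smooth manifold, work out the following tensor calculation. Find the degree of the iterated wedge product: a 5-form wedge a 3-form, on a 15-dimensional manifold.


The degree of a wedge product is the sum of the degrees of the individual forms.
Degrees: 5, 3
Total degree = 5 + 3 = 8

8


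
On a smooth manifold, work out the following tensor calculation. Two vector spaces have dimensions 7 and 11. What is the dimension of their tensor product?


The dimension of a tensor product is the product of dimensions.
dim(V) = 7, dim(W) = 11
dim(V (x) W) = 7 * 11 = 77

77


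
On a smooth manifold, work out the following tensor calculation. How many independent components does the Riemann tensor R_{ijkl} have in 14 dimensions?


The Riemann tensor in d dimensions has d^2(d^2 - 1)/12 independent components.
d = 14, so d^2 = 196
d^2 - 1 = 195
d^2(d^2 - 1) = 196 * 195 = 38220
Divide by 12: 38220 / 12 = 3185

3185


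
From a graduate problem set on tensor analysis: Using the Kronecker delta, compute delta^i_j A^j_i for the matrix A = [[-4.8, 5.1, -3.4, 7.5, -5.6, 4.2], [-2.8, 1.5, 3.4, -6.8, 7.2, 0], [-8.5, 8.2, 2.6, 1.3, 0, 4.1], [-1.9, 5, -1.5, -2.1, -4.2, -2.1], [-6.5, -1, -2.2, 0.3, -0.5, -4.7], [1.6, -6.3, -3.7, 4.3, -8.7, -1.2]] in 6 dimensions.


The contraction (trace) of a rank-2 tensor is the sum of its diagonal elements.
Diagonal entries: A[1,1] = -4.8, A[2,2] = 1.5, A[3,3] = 2.6, A[4,4] = -2.1, A[5,5] = -0.5, A[6,6] = -1.2
Tr(A) = -4.8 + 1.5 + 2.6 + -2.1 + -0.5 + -1.2 = -4.5

-4.5


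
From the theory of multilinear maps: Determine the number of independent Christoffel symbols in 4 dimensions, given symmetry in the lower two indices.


Christoffel symbols Gamma^k_{ij} are symmetric in i,j, so there are d * d(d+1)/2 independent symbols.
d = 4
d(d+1)/2 = 4 * 5 / 2 = 10
Total = 4 * 10 = 40

40


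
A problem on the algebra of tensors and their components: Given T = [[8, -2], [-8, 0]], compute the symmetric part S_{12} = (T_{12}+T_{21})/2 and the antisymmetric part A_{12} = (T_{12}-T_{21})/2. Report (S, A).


T_{12} = -2
T_{21} = -8
S_{12} = (-2 + -8)/2 = -10/2 = -5
A_{12} = (-2 - -8)/2 = 6/2 = 3
Check: S + A = -5 + 3 = -2 = T_{12}.

(-5, 3)


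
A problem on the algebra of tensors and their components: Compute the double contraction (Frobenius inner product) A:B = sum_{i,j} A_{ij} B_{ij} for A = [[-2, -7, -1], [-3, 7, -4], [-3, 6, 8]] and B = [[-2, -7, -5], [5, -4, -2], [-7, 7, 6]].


A:B = sum over all i,j of A_{ij} * B_{ij}.
Row 1: -2*-2=4, -7*-7=49, -1*-5=5 => row sum = 58
Row 2: -3*5=-15, 7*-4=-28, -4*-2=8 => row sum = -35
Row 3: -3*-7=21, 6*7=42, 8*6=48 => row sum = 111
Total = 58 + -35 + 111 = 134

134


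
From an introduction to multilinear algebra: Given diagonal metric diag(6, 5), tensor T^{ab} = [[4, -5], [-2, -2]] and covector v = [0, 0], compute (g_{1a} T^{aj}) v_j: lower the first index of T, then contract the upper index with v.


Step 1: lower the first index. For a diagonal metric, g_{ia} T^{aj} = g_{ii} T^{ij} (no sum on i).
g_{11} = 6
S_1{}^1 = 6 * T^{11} = 6 * 4 = 24
S_1{}^2 = 6 * T^{12} = 6 * -5 = -30
Step 2: contract S_1{}^j with v_j.
S_1{}^1 * v_1 = 24 * 0 = 0
S_1{}^2 * v_2 = -30 * 0 = 0
Result = 0 + 0 = 0

0


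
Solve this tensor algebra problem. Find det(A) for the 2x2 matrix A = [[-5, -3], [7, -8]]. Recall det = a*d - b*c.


For a 2x2 matrix [[a, b], [c, d]], det = a*d - b*c.
a = -5, b = -3, c = 7, d = -8
a*d = -5 * -8 = 40
b*c = -3 * 7 = -21
det = 40 - -21 = 61

61


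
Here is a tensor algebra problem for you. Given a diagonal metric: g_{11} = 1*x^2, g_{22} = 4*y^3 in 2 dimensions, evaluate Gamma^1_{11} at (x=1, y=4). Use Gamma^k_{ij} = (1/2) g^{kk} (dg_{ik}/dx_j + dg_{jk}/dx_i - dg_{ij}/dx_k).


For a diagonal metric, Gamma^k_{ij} = (1/2) g^{kk} (dg_{ik}/dx_j + dg_{jk}/dx_i - dg_{ij}/dx_k).
The metric is diagonal, so g_{ab} = 0 for a != b.
At the given point: g_{11} = 1, g_{22} = 256
g^{11} = 1/1
dg_{11}/dx_1 = dg_{11}/dx_1 = 2
dg_{11}/dx_1 = dg_{11}/dx_1 = 2
dg_{11}/dx_1 = dg_{11}/dx_1 = 2
Numerator = 2 + 2 - 2 = 2
Gamma^1_{11} = 2 / (2 * 1) = 1

1


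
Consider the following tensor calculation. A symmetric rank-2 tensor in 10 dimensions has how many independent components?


A symmetric rank-2 tensor in d dimensions has d(d+1)/2 independent components.
d = 10
d(d+1)/2 = 10 * 11 / 2 = 110 / 2 = 55

55


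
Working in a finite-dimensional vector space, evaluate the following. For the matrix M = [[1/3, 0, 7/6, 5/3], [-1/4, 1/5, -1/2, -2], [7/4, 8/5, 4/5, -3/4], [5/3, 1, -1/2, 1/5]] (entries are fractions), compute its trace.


The trace is the sum of diagonal entries.
Diagonal: M[1,1] = 1/3, M[2,2] = 1/5, M[3,3] = 4/5, M[4,4] = 1/5
Tr(M) = 1/3 + 1/5 + 4/5 + 1/5
Computing step by step:
After adding M[1,1]: 1/3
After adding M[2,2]: 8/15
After adding M[3,3]: 4/3
After adding M[4,4]: 23/15
Tr(M) = 23/15

23/15


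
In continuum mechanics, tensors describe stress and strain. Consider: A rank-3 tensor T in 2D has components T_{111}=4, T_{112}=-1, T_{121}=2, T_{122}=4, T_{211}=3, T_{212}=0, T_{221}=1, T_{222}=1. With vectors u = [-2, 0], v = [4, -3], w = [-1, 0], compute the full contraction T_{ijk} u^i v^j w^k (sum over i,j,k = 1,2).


S = sum over i,j,k of T_{ijk} u_i v_j w_k. Expanding all 8 terms:
T_{111}*u_1*v_1*w_1 = 4*-2*4*-1 = 32  (running total: 32)
T_{112}*u_1*v_1*w_2 = -1*-2*4*0 = 0  (running total: 32)
T_{121}*u_1*v_2*w_1 = 2*-2*-3*-1 = -12  (running total: 20)
T_{122}*u_1*v_2*w_2 = 4*-2*-3*0 = 0  (running total: 20)
T_{211}*u_2*v_1*w_1 = 3*0*4*-1 = 0  (running total: 20)
T_{212}*u_2*v_1*w_2 = 0*0*4*0 = 0  (running total: 20)
T_{221}*u_2*v_2*w_1 = 1*0*-3*-1 = 0  (running total: 20)
T_{222}*u_2*v_2*w_2 = 1*0*-3*0 = 0  (running total: 20)
S = 20

20


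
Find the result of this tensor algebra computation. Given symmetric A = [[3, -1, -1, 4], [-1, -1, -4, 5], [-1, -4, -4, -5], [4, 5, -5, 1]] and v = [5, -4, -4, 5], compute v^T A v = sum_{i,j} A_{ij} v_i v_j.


First compute Av:
(Av)_1 = 3*5 + -1*-4 + -1*-4 + 4*5 = 43
(Av)_2 = -1*5 + -1*-4 + -4*-4 + 5*5 = 40
(Av)_3 = -1*5 + -4*-4 + -4*-4 + -5*5 = 2
(Av)_4 = 4*5 + 5*-4 + -5*-4 + 1*5 = 25
Av = [43, 40, 2, 25]
Then v^T (Av) = 5*43 + -4*40 + -4*2 + 5*25
= 215 + -160 + -8 + 125 = 172

172


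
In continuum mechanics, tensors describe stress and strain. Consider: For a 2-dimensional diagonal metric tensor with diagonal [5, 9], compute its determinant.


For a diagonal metric, the determinant is the product of diagonal entries.
Diagonal entries: 5, 9
det(g) = 5 * 9 = 45

45


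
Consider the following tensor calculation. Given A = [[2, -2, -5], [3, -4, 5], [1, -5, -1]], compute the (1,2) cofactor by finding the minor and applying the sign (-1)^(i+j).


To find cofactor C_{12}, delete row 1 and column 2.
The resulting 2x2 submatrix is: [[3, 5], [1, -1]]
Minor M_{12} = 3*-1 - 5*1
  = -3 - 5 = -8
Sign = (-1)^(1+2) = (-1)^3 = -1
Cofactor C_{12} = -1 * -8 = 8

8


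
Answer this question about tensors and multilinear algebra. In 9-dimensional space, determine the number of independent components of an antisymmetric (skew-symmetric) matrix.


An antisymmetric rank-2 tensor satisfies A_{ij} = -A_{ji}, so diagonal entries are zero.
The independent components are the upper-triangular entries: C(n, 2) = n(n-1)/2.
n = 9
C(9, 2) = 9 * 8 / 2 = 72 / 2 = 36

36


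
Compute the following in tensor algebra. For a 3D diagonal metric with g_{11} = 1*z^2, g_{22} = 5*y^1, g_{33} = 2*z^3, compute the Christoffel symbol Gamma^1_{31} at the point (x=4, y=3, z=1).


For a diagonal metric, Gamma^k_{ij} = (1/2) g^{kk} (dg_{ik}/dx_j + dg_{jk}/dx_i - dg_{ij}/dx_k).
The metric is diagonal, so g_{ab} = 0 for a != b.
At the given point: g_{11} = 1, g_{22} = 15, g_{33} = 2
g^{11} = 1/1
dg_{31}/dx_1 = 0 (off-diagonal)
dg_{11}/dx_3 = dg_{11}/dx_3 = 2
dg_{31}/dx_1 = 0 (off-diagonal)
Numerator = 0 + 2 - 0 = 2
Gamma^1_{31} = 2 / (2 * 1) = 1

1


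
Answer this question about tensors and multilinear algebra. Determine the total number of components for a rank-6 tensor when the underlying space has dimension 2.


The number of components of a rank-r tensor in d dimensions is d^r.
Here d = 2 and r = 6.
2^6 = 64

64


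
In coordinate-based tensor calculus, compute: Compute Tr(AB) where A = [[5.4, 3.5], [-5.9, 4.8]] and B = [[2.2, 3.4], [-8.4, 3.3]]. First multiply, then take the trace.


Tr(AB) = sum_i (AB)_{ii} where (AB)_{ii} = sum_k A_{ik} B_{ki}.
(AB)_{11} = 5.4*2.2 + 3.5*-8.4 = -17.52
(AB)_{22} = -5.9*3.4 + 4.8*3.3 = -4.22
Tr(AB) = -17.52 + -4.22 = -21.74

-21.74


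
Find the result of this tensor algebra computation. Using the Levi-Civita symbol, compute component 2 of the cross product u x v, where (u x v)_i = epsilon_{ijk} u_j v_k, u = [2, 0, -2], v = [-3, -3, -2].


(u x v)_2 = sum_{j,k} epsilon_{2jk} u_j v_k. Only permutations of (1,2,3) contribute; the two non-zero terms are:
eps_{213} u_1 v_3 = -1 * 2 * -2 = 4
eps_{231} u_3 v_1 = 1 * -2 * -3 = 6
(u x v)_2 = 10

10


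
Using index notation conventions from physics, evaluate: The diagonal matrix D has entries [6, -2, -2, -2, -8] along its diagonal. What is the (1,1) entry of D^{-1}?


For a diagonal matrix, the inverse has entries (D^{-1})_{ii} = 1/d_{ii}.
The diagonal entries are: d_{11} = 6, d_{22} = -2, d_{33} = -2, d_{44} = -2, d_{55} = -8
We need (D^{-1})_{11} = 1/d_{11} = 1/6 = 1/6

1/6


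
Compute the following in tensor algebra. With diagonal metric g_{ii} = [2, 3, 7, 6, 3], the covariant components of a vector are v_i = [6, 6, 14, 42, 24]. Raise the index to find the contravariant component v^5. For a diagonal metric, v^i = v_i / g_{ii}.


To raise an index with a diagonal metric: v^i = v_i / g_{ii}.
For index 5: v_5 = 24, g_{55} = 3
v^5 = 24 / 3 = 8

8


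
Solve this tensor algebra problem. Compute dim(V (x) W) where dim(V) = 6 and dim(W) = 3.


The dimension of a tensor product is the product of dimensions.
dim(V) = 6, dim(W) = 3
dim(V (x) W) = 6 * 3 = 18

18


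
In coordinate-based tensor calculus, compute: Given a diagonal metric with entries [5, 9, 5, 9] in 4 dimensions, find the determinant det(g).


For a diagonal metric, the determinant is the product of diagonal entries.
Diagonal entries: 5, 9, 5, 9
det(g) = 5 * 9 * 5 * 9 = 2025

2025


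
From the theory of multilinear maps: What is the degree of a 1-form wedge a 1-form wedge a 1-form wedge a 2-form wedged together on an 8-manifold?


The degree of a wedge product is the sum of the degrees of the individual forms.
Degrees: 1, 1, 1, 2
Total degree = 1 + 1 + 1 + 2 = 5

5


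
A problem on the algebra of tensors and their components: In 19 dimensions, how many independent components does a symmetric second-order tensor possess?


A symmetric rank-2 tensor in d dimensions has d(d+1)/2 independent components.
d = 19
d(d+1)/2 = 19 * 20 / 2 = 380 / 2 = 190

190


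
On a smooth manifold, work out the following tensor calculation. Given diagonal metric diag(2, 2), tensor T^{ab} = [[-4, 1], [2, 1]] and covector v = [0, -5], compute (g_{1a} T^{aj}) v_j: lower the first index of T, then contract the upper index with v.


Step 1: lower the first index. For a diagonal metric, g_{ia} T^{aj} = g_{ii} T^{ij} (no sum on i).
g_{11} = 2
S_1{}^1 = 2 * T^{11} = 2 * -4 = -8
S_1{}^2 = 2 * T^{12} = 2 * 1 = 2
Step 2: contract S_1{}^j with v_j.
S_1{}^1 * v_1 = -8 * 0 = 0
S_1{}^2 * v_2 = 2 * -5 = -10
Result = 0 + -10 = -10

-10


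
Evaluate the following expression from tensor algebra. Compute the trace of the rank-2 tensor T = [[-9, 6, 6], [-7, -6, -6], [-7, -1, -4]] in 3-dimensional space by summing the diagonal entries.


The contraction (trace) of a rank-2 tensor is the sum of its diagonal elements.
Diagonal entries: A[1,1] = -9, A[2,2] = -6, A[3,3] = -4
Tr(A) = -9 + -6 + -4 = -19

-19


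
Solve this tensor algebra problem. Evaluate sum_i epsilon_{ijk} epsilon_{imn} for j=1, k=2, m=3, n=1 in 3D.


Using the identity: epsilon_{ijk} epsilon_{imn} = delta_{jm} delta_{kn} - delta_{jn} delta_{km}.
delta_{13} = 0
delta_{21} = 0
delta_{11} = 1
delta_{23} = 0
Result = 0 * 0 - 1 * 0 = 0 - 0 = 0

0


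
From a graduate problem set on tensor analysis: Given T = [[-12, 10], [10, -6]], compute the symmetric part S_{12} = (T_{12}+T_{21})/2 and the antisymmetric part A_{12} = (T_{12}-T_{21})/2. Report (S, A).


T_{12} = 10
T_{21} = 10
S_{12} = (10 + 10)/2 = 20/2 = 10
A_{12} = (10 - 10)/2 = 0/2 = 0
Check: S + A = 10 + 0 = 10 = T_{12}.

(10, 0)


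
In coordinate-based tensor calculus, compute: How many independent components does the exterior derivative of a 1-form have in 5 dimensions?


The exterior derivative of a p-form is a (p+1)-form.
Its number of independent components is C(n, p+1).
n = 5, p+1 = 2
C(5, 2) = 10

10


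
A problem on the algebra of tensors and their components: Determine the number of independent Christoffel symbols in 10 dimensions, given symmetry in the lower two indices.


Christoffel symbols Gamma^k_{ij} are symmetric in i,j, so there are d * d(d+1)/2 independent symbols.
d = 10
d(d+1)/2 = 10 * 11 / 2 = 55
Total = 10 * 55 = 550

550


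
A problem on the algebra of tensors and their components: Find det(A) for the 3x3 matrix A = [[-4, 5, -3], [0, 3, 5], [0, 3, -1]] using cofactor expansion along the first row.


Expanding along the first row, det(A) = a11*M_11 - a12*M_12 + a13*M_13, where M_1j is the (1,j) minor.
Minor M_11 = 3*-1 - 5*3 = -18
Minor M_12 = 0*-1 - 5*0 = 0
Minor M_13 = 0*3 - 3*0 = 0
det = -4*(-18) - 5*(0) + -3*(0)
    = 72 - 0 + 0
    = 72

72


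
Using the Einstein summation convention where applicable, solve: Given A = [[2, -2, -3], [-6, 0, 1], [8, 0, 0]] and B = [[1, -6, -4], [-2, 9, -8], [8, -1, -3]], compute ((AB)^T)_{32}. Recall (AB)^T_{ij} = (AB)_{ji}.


(AB)^T_{ij} = (AB)_{ji} = sum_k A_{jk} B_{ki}.
For i=3, j=2 we need (AB)_{23}:
A_{21} * B_{13} = -6 * -4 = 24
A_{22} * B_{23} = 0 * -8 = 0
A_{23} * B_{33} = 1 * -3 = -3
Sum = 24 + 0 + -3 = 21

21


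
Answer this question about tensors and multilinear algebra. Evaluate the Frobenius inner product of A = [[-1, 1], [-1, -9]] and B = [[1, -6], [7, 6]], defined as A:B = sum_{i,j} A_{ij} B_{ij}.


A:B = sum over all i,j of A_{ij} * B_{ij}.
Row 1: -1*1=-1, 1*-6=-6 => row sum = -7
Row 2: -1*7=-7, -9*6=-54 => row sum = -61
Total = -7 + -61 = -68

-68


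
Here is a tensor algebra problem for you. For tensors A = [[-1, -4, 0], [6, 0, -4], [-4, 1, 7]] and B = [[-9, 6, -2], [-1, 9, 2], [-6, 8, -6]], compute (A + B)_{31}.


Tensor addition is component-wise: (A + B)_{ij} = A_{ij} + B_{ij}.
A_{31} = -4
B_{31} = -6
(A + B)_{31} = -4 + -6 = -10

-10


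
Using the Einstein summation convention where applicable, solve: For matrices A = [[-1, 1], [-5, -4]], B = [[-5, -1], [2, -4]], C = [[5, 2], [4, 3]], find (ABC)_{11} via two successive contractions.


(ABC)_{11} = sum_m (AB)_{1m} C_{m1}. First compute row 1 of AB.
(AB)_{11} = -1*-5 + 1*2 = 7
(AB)_{12} = -1*-1 + 1*-4 = -3
Now contract with column 1 of C:
(AB)_{11} * C_{11} = 7 * 5 = 35
(AB)_{12} * C_{21} = -3 * 4 = -12
(ABC)_{11} = 35 + -12 = 23

23


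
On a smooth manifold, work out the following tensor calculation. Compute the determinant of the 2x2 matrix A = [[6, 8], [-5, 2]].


For a 2x2 matrix [[a, b], [c, d]], det = a*d - b*c.
a = 6, b = 8, c = -5, d = 2
a*d = 6 * 2 = 12
b*c = 8 * -5 = -40
det = 12 - -40 = 52

52


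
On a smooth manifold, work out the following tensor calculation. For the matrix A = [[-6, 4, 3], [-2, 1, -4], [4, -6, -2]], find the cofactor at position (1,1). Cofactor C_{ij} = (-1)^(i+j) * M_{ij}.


To find cofactor C_{11}, delete row 1 and column 1.
The resulting 2x2 submatrix is: [[1, -4], [-6, -2]]
Minor M_{11} = 1*-2 - -4*-6
  = -2 - 24 = -26
Sign = (-1)^(1+1) = (-1)^2 = 1
Cofactor C_{11} = 1 * -26 = -26

-26


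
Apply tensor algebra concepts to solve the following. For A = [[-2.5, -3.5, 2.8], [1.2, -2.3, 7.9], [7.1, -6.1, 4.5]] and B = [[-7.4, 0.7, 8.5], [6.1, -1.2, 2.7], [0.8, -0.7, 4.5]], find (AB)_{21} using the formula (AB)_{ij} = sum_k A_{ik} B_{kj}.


(AB)_{ij} = sum_k A_{ik} B_{kj}.
For i=2, j=1:
A_{21} * B_{11} = 1.2 * -7.4 = -8.88
A_{22} * B_{21} = -2.3 * 6.1 = -14.03
A_{23} * B_{31} = 7.9 * 0.8 = 6.32
Sum = -8.88 + -14.03 + 6.32 = -16.59

-16.59


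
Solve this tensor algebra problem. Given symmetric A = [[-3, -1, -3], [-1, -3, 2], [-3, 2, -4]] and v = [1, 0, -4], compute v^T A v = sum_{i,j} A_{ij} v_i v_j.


First compute Av:
(Av)_1 = -3*1 + -1*0 + -3*-4 = 9
(Av)_2 = -1*1 + -3*0 + 2*-4 = -9
(Av)_3 = -3*1 + 2*0 + -4*-4 = 13
Av = [9, -9, 13]
Then v^T (Av) = 1*9 + 0*-9 + -4*13
= 9 + 0 + -52 = -43

-43
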